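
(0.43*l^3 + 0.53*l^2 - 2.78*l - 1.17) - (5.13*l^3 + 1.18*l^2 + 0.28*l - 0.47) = -4.7*l^3 - 0.65*l^2 - 3.06*l - 0.7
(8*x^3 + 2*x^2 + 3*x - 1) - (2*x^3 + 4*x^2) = 6*x^3 - 2*x^2 + 3*x - 1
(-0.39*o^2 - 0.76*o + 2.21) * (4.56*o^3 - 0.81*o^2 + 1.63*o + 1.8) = -1.7784*o^5 - 3.1497*o^4 + 10.0575*o^3 - 3.7309*o^2 + 2.2343*o + 3.978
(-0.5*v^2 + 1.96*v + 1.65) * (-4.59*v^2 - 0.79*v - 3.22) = 2.295*v^4 - 8.6014*v^3 - 7.5119*v^2 - 7.6147*v - 5.313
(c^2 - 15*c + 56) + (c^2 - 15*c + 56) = 2*c^2 - 30*c + 112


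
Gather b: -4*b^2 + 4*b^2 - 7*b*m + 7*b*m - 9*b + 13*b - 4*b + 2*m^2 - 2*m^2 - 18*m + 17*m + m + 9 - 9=0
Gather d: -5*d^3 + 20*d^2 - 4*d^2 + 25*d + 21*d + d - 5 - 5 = -5*d^3 + 16*d^2 + 47*d - 10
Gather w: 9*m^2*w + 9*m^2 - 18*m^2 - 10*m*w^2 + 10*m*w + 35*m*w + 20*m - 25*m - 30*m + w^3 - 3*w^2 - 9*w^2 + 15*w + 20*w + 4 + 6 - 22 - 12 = -9*m^2 - 35*m + w^3 + w^2*(-10*m - 12) + w*(9*m^2 + 45*m + 35) - 24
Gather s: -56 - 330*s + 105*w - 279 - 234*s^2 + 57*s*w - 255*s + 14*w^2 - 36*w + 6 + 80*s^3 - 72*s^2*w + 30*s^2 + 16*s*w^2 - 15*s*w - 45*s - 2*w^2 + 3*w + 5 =80*s^3 + s^2*(-72*w - 204) + s*(16*w^2 + 42*w - 630) + 12*w^2 + 72*w - 324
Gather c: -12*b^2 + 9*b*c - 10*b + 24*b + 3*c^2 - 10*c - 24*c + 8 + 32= -12*b^2 + 14*b + 3*c^2 + c*(9*b - 34) + 40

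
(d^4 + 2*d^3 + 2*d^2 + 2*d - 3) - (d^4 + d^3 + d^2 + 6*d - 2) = d^3 + d^2 - 4*d - 1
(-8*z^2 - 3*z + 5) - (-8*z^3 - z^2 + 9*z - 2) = 8*z^3 - 7*z^2 - 12*z + 7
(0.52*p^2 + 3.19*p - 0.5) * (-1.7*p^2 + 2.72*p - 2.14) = -0.884*p^4 - 4.0086*p^3 + 8.414*p^2 - 8.1866*p + 1.07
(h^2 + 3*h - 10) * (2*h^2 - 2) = 2*h^4 + 6*h^3 - 22*h^2 - 6*h + 20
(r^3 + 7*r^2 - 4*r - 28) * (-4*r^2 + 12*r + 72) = -4*r^5 - 16*r^4 + 172*r^3 + 568*r^2 - 624*r - 2016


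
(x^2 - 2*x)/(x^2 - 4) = x/(x + 2)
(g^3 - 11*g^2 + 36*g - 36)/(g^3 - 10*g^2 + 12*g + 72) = (g^2 - 5*g + 6)/(g^2 - 4*g - 12)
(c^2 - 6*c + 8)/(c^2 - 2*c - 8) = (c - 2)/(c + 2)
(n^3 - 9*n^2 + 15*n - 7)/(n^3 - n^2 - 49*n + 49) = (n - 1)/(n + 7)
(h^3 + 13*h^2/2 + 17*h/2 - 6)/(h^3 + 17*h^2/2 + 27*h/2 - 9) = (h + 4)/(h + 6)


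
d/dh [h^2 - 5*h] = 2*h - 5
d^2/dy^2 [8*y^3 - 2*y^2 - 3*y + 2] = 48*y - 4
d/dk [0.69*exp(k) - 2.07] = 0.69*exp(k)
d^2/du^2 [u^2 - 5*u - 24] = 2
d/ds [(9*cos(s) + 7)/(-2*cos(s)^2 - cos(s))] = -(18*sin(s) + 7*sin(s)/cos(s)^2 + 28*tan(s))/(2*cos(s) + 1)^2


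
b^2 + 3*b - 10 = (b - 2)*(b + 5)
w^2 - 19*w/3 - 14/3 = (w - 7)*(w + 2/3)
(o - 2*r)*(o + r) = o^2 - o*r - 2*r^2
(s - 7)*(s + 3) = s^2 - 4*s - 21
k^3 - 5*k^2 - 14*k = k*(k - 7)*(k + 2)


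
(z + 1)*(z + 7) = z^2 + 8*z + 7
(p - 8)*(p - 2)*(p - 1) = p^3 - 11*p^2 + 26*p - 16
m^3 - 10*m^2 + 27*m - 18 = (m - 6)*(m - 3)*(m - 1)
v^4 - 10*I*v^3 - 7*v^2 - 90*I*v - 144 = (v - 8*I)*(v - 3*I)*(v - 2*I)*(v + 3*I)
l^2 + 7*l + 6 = (l + 1)*(l + 6)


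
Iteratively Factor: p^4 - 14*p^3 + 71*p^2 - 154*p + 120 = (p - 4)*(p^3 - 10*p^2 + 31*p - 30) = (p - 4)*(p - 2)*(p^2 - 8*p + 15) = (p - 4)*(p - 3)*(p - 2)*(p - 5)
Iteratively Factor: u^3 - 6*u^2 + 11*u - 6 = (u - 2)*(u^2 - 4*u + 3) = (u - 2)*(u - 1)*(u - 3)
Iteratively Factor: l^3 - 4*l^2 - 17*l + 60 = (l - 3)*(l^2 - l - 20) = (l - 5)*(l - 3)*(l + 4)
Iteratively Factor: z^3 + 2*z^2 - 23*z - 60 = (z - 5)*(z^2 + 7*z + 12) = (z - 5)*(z + 3)*(z + 4)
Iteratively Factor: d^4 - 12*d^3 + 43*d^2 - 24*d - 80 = (d - 4)*(d^3 - 8*d^2 + 11*d + 20) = (d - 4)*(d + 1)*(d^2 - 9*d + 20) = (d - 4)^2*(d + 1)*(d - 5)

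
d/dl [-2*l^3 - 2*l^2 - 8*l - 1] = -6*l^2 - 4*l - 8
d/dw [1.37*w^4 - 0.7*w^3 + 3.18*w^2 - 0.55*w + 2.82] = 5.48*w^3 - 2.1*w^2 + 6.36*w - 0.55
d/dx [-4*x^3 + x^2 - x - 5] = -12*x^2 + 2*x - 1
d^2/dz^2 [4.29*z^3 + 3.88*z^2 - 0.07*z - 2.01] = 25.74*z + 7.76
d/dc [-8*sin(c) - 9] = -8*cos(c)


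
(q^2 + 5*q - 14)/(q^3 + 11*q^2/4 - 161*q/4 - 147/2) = 4*(q - 2)/(4*q^2 - 17*q - 42)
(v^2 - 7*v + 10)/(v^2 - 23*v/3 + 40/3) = 3*(v - 2)/(3*v - 8)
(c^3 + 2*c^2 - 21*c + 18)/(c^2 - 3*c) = c + 5 - 6/c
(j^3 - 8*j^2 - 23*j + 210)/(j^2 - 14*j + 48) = (j^2 - 2*j - 35)/(j - 8)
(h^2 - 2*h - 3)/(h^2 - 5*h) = (h^2 - 2*h - 3)/(h*(h - 5))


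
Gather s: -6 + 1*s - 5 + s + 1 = 2*s - 10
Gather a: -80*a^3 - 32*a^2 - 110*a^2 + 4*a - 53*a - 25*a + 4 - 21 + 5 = -80*a^3 - 142*a^2 - 74*a - 12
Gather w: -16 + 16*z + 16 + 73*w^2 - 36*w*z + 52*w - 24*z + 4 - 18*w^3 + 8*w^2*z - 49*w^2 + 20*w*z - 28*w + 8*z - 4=-18*w^3 + w^2*(8*z + 24) + w*(24 - 16*z)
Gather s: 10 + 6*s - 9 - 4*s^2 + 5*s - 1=-4*s^2 + 11*s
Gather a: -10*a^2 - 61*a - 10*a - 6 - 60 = -10*a^2 - 71*a - 66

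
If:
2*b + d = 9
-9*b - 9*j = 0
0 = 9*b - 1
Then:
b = 1/9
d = 79/9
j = -1/9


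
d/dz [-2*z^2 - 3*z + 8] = -4*z - 3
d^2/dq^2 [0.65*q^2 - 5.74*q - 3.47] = 1.30000000000000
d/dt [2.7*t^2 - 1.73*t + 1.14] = 5.4*t - 1.73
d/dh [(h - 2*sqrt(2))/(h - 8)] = 2*(-4 + sqrt(2))/(h - 8)^2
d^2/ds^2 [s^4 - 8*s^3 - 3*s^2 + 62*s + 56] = 12*s^2 - 48*s - 6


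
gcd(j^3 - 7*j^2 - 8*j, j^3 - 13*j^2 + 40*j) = j^2 - 8*j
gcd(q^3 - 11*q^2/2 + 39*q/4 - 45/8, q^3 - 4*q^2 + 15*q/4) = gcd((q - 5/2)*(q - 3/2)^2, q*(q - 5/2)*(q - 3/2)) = q^2 - 4*q + 15/4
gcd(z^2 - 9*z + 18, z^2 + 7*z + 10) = 1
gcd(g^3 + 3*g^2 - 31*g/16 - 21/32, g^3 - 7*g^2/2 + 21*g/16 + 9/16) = g^2 - g/2 - 3/16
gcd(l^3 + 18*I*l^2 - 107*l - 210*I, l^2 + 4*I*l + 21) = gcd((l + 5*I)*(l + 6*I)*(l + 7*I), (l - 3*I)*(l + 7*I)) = l + 7*I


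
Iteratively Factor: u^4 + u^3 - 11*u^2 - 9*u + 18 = (u - 1)*(u^3 + 2*u^2 - 9*u - 18) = (u - 3)*(u - 1)*(u^2 + 5*u + 6) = (u - 3)*(u - 1)*(u + 3)*(u + 2)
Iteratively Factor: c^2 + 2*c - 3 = (c - 1)*(c + 3)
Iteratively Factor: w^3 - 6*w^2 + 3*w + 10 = (w - 2)*(w^2 - 4*w - 5) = (w - 2)*(w + 1)*(w - 5)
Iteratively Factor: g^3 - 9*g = (g + 3)*(g^2 - 3*g) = g*(g + 3)*(g - 3)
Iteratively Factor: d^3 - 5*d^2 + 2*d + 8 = (d - 4)*(d^2 - d - 2) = (d - 4)*(d + 1)*(d - 2)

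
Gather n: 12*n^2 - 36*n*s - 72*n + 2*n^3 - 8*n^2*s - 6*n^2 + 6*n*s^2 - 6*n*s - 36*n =2*n^3 + n^2*(6 - 8*s) + n*(6*s^2 - 42*s - 108)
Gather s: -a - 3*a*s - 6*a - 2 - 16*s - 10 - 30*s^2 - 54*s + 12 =-7*a - 30*s^2 + s*(-3*a - 70)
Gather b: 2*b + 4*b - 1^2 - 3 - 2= 6*b - 6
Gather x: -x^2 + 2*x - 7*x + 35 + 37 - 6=-x^2 - 5*x + 66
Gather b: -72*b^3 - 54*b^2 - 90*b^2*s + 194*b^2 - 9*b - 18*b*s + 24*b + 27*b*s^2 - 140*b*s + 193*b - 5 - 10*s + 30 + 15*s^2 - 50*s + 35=-72*b^3 + b^2*(140 - 90*s) + b*(27*s^2 - 158*s + 208) + 15*s^2 - 60*s + 60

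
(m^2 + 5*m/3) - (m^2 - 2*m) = 11*m/3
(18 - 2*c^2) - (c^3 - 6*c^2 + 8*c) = -c^3 + 4*c^2 - 8*c + 18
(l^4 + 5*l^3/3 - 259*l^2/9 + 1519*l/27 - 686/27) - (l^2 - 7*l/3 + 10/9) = l^4 + 5*l^3/3 - 268*l^2/9 + 1582*l/27 - 716/27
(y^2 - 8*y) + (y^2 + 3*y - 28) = 2*y^2 - 5*y - 28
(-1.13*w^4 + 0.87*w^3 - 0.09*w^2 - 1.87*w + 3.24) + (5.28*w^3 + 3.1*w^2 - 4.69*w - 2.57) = -1.13*w^4 + 6.15*w^3 + 3.01*w^2 - 6.56*w + 0.67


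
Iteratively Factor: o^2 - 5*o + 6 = (o - 3)*(o - 2)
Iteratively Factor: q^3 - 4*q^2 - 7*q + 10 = (q + 2)*(q^2 - 6*q + 5) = (q - 1)*(q + 2)*(q - 5)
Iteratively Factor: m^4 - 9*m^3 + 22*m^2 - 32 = (m - 2)*(m^3 - 7*m^2 + 8*m + 16) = (m - 4)*(m - 2)*(m^2 - 3*m - 4) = (m - 4)*(m - 2)*(m + 1)*(m - 4)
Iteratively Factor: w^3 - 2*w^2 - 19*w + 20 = (w - 1)*(w^2 - w - 20) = (w - 5)*(w - 1)*(w + 4)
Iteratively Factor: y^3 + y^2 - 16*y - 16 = (y - 4)*(y^2 + 5*y + 4) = (y - 4)*(y + 4)*(y + 1)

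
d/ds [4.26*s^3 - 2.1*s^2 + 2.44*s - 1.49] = 12.78*s^2 - 4.2*s + 2.44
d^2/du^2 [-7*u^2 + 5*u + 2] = -14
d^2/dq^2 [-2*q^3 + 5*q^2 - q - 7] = 10 - 12*q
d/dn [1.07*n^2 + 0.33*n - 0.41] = 2.14*n + 0.33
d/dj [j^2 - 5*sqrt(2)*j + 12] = 2*j - 5*sqrt(2)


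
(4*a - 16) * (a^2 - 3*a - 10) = 4*a^3 - 28*a^2 + 8*a + 160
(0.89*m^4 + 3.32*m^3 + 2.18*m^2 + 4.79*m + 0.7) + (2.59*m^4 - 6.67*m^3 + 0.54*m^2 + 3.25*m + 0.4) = 3.48*m^4 - 3.35*m^3 + 2.72*m^2 + 8.04*m + 1.1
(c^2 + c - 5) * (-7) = -7*c^2 - 7*c + 35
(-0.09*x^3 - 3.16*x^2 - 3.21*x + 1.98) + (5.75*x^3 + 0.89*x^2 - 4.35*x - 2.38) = 5.66*x^3 - 2.27*x^2 - 7.56*x - 0.4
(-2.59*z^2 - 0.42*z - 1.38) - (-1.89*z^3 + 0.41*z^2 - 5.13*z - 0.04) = 1.89*z^3 - 3.0*z^2 + 4.71*z - 1.34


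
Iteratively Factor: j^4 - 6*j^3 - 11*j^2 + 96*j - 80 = (j - 5)*(j^3 - j^2 - 16*j + 16) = (j - 5)*(j - 4)*(j^2 + 3*j - 4) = (j - 5)*(j - 4)*(j - 1)*(j + 4)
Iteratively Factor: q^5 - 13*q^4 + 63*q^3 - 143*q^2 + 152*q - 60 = (q - 1)*(q^4 - 12*q^3 + 51*q^2 - 92*q + 60) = (q - 5)*(q - 1)*(q^3 - 7*q^2 + 16*q - 12) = (q - 5)*(q - 2)*(q - 1)*(q^2 - 5*q + 6) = (q - 5)*(q - 2)^2*(q - 1)*(q - 3)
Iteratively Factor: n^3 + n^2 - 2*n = (n - 1)*(n^2 + 2*n) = n*(n - 1)*(n + 2)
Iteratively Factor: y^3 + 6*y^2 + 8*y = (y + 2)*(y^2 + 4*y) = y*(y + 2)*(y + 4)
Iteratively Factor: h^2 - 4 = (h - 2)*(h + 2)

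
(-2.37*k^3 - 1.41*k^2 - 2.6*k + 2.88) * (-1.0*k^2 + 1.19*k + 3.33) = 2.37*k^5 - 1.4103*k^4 - 6.97*k^3 - 10.6693*k^2 - 5.2308*k + 9.5904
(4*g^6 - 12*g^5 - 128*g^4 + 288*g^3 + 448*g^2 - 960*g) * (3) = 12*g^6 - 36*g^5 - 384*g^4 + 864*g^3 + 1344*g^2 - 2880*g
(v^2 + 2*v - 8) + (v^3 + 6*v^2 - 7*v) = v^3 + 7*v^2 - 5*v - 8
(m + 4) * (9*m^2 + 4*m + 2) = 9*m^3 + 40*m^2 + 18*m + 8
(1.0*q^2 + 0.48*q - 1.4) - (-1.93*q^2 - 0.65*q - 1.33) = 2.93*q^2 + 1.13*q - 0.0699999999999998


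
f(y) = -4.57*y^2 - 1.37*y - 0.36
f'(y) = -9.14*y - 1.37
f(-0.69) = -1.59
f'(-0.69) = 4.94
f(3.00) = -45.60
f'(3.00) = -28.79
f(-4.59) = -90.35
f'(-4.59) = 40.58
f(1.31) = -10.00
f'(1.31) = -13.34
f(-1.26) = -5.89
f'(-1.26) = 10.15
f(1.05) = -6.84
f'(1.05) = -10.97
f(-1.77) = -12.25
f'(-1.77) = 14.81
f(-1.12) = -4.56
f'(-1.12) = 8.87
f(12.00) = -674.88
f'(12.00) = -111.05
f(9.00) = -382.86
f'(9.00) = -83.63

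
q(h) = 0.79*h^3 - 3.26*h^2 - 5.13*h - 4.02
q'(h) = 2.37*h^2 - 6.52*h - 5.13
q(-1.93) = -11.94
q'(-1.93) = 16.28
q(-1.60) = -7.39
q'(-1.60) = 11.37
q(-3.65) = -67.14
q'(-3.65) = 50.24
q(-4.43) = -113.95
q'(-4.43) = 70.26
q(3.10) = -27.72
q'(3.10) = -2.57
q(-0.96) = -2.80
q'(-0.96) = 3.31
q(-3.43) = -56.66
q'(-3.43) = 45.12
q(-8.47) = -674.48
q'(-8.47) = 220.12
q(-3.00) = -39.30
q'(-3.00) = 35.76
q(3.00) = -27.42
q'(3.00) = -3.36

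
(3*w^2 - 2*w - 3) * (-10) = -30*w^2 + 20*w + 30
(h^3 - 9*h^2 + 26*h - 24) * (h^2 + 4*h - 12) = h^5 - 5*h^4 - 22*h^3 + 188*h^2 - 408*h + 288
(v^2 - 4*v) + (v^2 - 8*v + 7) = 2*v^2 - 12*v + 7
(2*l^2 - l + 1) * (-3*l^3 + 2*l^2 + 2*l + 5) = -6*l^5 + 7*l^4 - l^3 + 10*l^2 - 3*l + 5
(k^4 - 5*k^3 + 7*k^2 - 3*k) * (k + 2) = k^5 - 3*k^4 - 3*k^3 + 11*k^2 - 6*k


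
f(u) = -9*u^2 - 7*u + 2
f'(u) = -18*u - 7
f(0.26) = -0.43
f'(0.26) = -11.68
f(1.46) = -27.40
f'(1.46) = -33.28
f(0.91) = -11.82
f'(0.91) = -23.38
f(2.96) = -97.57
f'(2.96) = -60.28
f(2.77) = -86.45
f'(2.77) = -56.86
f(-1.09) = -1.06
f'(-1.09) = 12.62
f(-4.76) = -168.60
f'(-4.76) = 78.68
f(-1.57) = -9.19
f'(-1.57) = 21.26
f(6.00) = -364.00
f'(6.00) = -115.00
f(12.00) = -1378.00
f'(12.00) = -223.00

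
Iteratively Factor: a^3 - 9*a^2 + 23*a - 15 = (a - 3)*(a^2 - 6*a + 5) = (a - 5)*(a - 3)*(a - 1)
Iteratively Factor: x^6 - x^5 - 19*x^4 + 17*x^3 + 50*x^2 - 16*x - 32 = (x + 1)*(x^5 - 2*x^4 - 17*x^3 + 34*x^2 + 16*x - 32) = (x + 1)^2*(x^4 - 3*x^3 - 14*x^2 + 48*x - 32) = (x - 2)*(x + 1)^2*(x^3 - x^2 - 16*x + 16) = (x - 4)*(x - 2)*(x + 1)^2*(x^2 + 3*x - 4) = (x - 4)*(x - 2)*(x + 1)^2*(x + 4)*(x - 1)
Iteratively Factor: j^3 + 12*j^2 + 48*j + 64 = (j + 4)*(j^2 + 8*j + 16) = (j + 4)^2*(j + 4)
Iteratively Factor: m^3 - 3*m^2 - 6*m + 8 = (m + 2)*(m^2 - 5*m + 4) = (m - 4)*(m + 2)*(m - 1)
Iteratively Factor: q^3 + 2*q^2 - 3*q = (q - 1)*(q^2 + 3*q) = q*(q - 1)*(q + 3)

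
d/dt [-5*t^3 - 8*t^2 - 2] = t*(-15*t - 16)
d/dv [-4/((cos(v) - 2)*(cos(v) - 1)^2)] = 4*(5 - 3*cos(v))*sin(v)/((cos(v) - 2)^2*(cos(v) - 1)^3)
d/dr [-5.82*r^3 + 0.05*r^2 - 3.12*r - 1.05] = -17.46*r^2 + 0.1*r - 3.12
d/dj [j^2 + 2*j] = 2*j + 2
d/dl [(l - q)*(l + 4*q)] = 2*l + 3*q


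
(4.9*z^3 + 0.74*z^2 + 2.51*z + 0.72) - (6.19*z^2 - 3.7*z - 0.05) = 4.9*z^3 - 5.45*z^2 + 6.21*z + 0.77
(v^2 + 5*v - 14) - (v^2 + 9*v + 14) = -4*v - 28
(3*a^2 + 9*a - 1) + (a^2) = 4*a^2 + 9*a - 1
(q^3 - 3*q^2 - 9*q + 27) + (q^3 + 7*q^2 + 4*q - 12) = 2*q^3 + 4*q^2 - 5*q + 15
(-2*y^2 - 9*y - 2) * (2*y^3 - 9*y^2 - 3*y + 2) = -4*y^5 + 83*y^3 + 41*y^2 - 12*y - 4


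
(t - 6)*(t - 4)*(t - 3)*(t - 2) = t^4 - 15*t^3 + 80*t^2 - 180*t + 144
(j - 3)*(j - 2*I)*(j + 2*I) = j^3 - 3*j^2 + 4*j - 12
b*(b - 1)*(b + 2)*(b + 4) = b^4 + 5*b^3 + 2*b^2 - 8*b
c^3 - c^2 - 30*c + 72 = (c - 4)*(c - 3)*(c + 6)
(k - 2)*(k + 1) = k^2 - k - 2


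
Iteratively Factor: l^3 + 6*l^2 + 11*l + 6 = (l + 2)*(l^2 + 4*l + 3) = (l + 2)*(l + 3)*(l + 1)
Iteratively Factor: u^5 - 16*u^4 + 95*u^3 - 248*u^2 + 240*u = (u - 4)*(u^4 - 12*u^3 + 47*u^2 - 60*u) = (u - 4)^2*(u^3 - 8*u^2 + 15*u) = u*(u - 4)^2*(u^2 - 8*u + 15) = u*(u - 5)*(u - 4)^2*(u - 3)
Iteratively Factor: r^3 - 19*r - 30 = (r - 5)*(r^2 + 5*r + 6) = (r - 5)*(r + 3)*(r + 2)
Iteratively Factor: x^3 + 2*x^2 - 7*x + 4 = (x + 4)*(x^2 - 2*x + 1) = (x - 1)*(x + 4)*(x - 1)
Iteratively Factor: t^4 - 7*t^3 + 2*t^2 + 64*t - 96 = (t - 2)*(t^3 - 5*t^2 - 8*t + 48) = (t - 4)*(t - 2)*(t^2 - t - 12) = (t - 4)*(t - 2)*(t + 3)*(t - 4)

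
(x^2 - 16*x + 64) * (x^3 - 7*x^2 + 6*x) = x^5 - 23*x^4 + 182*x^3 - 544*x^2 + 384*x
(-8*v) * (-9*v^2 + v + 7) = 72*v^3 - 8*v^2 - 56*v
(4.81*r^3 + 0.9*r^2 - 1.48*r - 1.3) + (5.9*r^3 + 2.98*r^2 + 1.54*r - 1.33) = 10.71*r^3 + 3.88*r^2 + 0.0600000000000001*r - 2.63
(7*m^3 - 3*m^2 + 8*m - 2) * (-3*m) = -21*m^4 + 9*m^3 - 24*m^2 + 6*m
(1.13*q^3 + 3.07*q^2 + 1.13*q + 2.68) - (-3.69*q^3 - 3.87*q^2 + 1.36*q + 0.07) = 4.82*q^3 + 6.94*q^2 - 0.23*q + 2.61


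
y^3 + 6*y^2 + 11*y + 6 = (y + 1)*(y + 2)*(y + 3)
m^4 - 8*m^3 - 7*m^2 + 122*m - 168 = (m - 7)*(m - 3)*(m - 2)*(m + 4)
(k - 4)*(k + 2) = k^2 - 2*k - 8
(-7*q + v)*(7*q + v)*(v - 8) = -49*q^2*v + 392*q^2 + v^3 - 8*v^2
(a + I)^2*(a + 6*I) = a^3 + 8*I*a^2 - 13*a - 6*I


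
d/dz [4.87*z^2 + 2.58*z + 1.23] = 9.74*z + 2.58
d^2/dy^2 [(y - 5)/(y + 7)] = -24/(y + 7)^3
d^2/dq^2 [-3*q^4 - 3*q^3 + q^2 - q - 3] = -36*q^2 - 18*q + 2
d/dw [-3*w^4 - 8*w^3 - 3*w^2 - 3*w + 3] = -12*w^3 - 24*w^2 - 6*w - 3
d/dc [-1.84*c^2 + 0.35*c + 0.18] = 0.35 - 3.68*c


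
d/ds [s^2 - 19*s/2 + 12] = 2*s - 19/2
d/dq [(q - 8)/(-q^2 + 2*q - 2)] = (-q^2 + 2*q + 2*(q - 8)*(q - 1) - 2)/(q^2 - 2*q + 2)^2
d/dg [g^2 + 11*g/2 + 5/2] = 2*g + 11/2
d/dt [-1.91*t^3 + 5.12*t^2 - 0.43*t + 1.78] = -5.73*t^2 + 10.24*t - 0.43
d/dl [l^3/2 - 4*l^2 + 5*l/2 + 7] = 3*l^2/2 - 8*l + 5/2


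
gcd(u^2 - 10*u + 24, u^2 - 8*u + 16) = u - 4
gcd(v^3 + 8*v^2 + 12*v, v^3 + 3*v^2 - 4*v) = v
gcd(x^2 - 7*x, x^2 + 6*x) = x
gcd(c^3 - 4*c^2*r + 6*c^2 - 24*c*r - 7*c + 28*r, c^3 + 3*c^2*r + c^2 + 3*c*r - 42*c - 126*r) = c + 7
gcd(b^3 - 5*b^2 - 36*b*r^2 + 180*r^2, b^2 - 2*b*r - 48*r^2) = b + 6*r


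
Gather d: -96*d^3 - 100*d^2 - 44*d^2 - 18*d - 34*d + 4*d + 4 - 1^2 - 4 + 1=-96*d^3 - 144*d^2 - 48*d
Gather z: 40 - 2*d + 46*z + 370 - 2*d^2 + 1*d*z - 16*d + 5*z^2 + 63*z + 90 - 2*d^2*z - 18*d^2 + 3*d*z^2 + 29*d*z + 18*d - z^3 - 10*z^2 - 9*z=-20*d^2 - z^3 + z^2*(3*d - 5) + z*(-2*d^2 + 30*d + 100) + 500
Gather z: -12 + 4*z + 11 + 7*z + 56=11*z + 55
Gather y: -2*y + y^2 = y^2 - 2*y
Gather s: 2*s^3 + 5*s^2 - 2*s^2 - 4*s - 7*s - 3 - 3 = 2*s^3 + 3*s^2 - 11*s - 6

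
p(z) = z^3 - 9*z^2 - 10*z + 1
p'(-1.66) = 28.15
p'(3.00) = -37.00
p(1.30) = -25.01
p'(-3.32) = 82.83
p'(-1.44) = 22.14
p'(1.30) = -28.33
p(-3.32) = -101.60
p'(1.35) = -28.83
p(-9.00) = -1367.00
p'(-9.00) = 395.00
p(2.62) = -68.99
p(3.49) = -101.01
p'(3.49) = -36.28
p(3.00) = -83.00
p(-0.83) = 2.53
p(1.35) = -26.44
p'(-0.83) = 7.01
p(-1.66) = -11.77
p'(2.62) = -36.57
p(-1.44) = -6.25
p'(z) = 3*z^2 - 18*z - 10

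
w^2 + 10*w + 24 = (w + 4)*(w + 6)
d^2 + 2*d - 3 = (d - 1)*(d + 3)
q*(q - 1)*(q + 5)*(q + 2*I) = q^4 + 4*q^3 + 2*I*q^3 - 5*q^2 + 8*I*q^2 - 10*I*q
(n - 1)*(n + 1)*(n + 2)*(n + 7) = n^4 + 9*n^3 + 13*n^2 - 9*n - 14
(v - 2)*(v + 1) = v^2 - v - 2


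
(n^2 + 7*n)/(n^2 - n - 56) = n/(n - 8)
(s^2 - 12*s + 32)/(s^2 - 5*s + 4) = (s - 8)/(s - 1)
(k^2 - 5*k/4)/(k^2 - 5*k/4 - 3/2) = k*(5 - 4*k)/(-4*k^2 + 5*k + 6)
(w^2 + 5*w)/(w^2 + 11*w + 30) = w/(w + 6)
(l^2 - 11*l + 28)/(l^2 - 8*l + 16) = (l - 7)/(l - 4)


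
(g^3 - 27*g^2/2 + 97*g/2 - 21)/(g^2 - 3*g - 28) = (g^2 - 13*g/2 + 3)/(g + 4)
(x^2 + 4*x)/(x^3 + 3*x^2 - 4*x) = 1/(x - 1)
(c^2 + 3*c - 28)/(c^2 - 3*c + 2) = (c^2 + 3*c - 28)/(c^2 - 3*c + 2)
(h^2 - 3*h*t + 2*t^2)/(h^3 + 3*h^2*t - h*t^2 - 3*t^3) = (h - 2*t)/(h^2 + 4*h*t + 3*t^2)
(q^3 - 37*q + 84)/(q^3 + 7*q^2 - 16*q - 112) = (q - 3)/(q + 4)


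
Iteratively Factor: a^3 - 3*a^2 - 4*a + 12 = (a - 3)*(a^2 - 4) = (a - 3)*(a - 2)*(a + 2)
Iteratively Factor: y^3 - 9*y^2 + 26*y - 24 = (y - 4)*(y^2 - 5*y + 6) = (y - 4)*(y - 2)*(y - 3)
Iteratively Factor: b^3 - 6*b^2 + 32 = (b - 4)*(b^2 - 2*b - 8) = (b - 4)^2*(b + 2)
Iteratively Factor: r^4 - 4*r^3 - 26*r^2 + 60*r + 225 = (r - 5)*(r^3 + r^2 - 21*r - 45) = (r - 5)*(r + 3)*(r^2 - 2*r - 15) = (r - 5)^2*(r + 3)*(r + 3)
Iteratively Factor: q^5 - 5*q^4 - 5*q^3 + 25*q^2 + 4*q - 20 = (q - 5)*(q^4 - 5*q^2 + 4) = (q - 5)*(q - 1)*(q^3 + q^2 - 4*q - 4) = (q - 5)*(q - 1)*(q + 1)*(q^2 - 4) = (q - 5)*(q - 2)*(q - 1)*(q + 1)*(q + 2)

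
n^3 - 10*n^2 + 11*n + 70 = (n - 7)*(n - 5)*(n + 2)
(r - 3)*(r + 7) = r^2 + 4*r - 21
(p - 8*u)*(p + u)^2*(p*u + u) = p^4*u - 6*p^3*u^2 + p^3*u - 15*p^2*u^3 - 6*p^2*u^2 - 8*p*u^4 - 15*p*u^3 - 8*u^4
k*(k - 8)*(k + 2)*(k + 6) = k^4 - 52*k^2 - 96*k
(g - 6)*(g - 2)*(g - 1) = g^3 - 9*g^2 + 20*g - 12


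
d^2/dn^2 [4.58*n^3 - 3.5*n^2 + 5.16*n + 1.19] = 27.48*n - 7.0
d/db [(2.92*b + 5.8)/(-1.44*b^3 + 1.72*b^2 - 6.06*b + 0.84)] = (8.4096*b^3 + 20.0336*b^2 - 19.952*b + 37.6008)/(2.0736*b^6 - 4.9536*b^5 + 20.4112*b^4 - 23.2656*b^3 + 39.6132*b^2 - 10.1808*b + 0.7056)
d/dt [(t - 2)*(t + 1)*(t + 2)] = 3*t^2 + 2*t - 4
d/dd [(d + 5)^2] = 2*d + 10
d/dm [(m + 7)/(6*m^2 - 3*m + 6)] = (2*m^2 - m - (m + 7)*(4*m - 1) + 2)/(3*(2*m^2 - m + 2)^2)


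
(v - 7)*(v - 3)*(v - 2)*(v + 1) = v^4 - 11*v^3 + 29*v^2 - v - 42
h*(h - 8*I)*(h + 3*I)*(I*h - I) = I*h^4 + 5*h^3 - I*h^3 - 5*h^2 + 24*I*h^2 - 24*I*h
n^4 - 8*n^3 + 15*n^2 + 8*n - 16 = (n - 4)^2*(n - 1)*(n + 1)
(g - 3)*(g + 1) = g^2 - 2*g - 3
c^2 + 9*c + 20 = (c + 4)*(c + 5)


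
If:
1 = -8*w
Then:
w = -1/8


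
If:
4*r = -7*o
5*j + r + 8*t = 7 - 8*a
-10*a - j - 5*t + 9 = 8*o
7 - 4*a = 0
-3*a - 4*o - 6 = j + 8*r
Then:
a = 7/4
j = 18375/1556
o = 897/389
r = -6279/1556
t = -12061/1556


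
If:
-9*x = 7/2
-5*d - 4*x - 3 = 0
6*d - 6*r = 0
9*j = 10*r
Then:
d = -13/45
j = -26/81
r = -13/45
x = -7/18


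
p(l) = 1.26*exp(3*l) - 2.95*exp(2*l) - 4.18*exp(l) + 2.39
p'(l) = 3.78*exp(3*l) - 5.9*exp(2*l) - 4.18*exp(l)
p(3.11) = 12627.32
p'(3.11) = 39545.21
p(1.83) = 166.94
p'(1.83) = 660.39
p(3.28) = 21457.64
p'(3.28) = 66671.44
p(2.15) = 546.30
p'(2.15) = 1920.90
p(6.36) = 242629133.45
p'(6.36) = 728878615.43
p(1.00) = -5.46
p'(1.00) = 20.97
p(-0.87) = 0.21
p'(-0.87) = -2.51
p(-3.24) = 2.22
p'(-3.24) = -0.17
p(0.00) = -3.48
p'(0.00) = -6.30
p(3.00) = 8938.20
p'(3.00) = 28165.47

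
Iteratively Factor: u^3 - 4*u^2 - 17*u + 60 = (u - 5)*(u^2 + u - 12) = (u - 5)*(u + 4)*(u - 3)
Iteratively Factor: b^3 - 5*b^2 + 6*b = (b - 2)*(b^2 - 3*b) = (b - 3)*(b - 2)*(b)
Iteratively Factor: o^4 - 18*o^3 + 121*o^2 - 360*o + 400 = (o - 4)*(o^3 - 14*o^2 + 65*o - 100) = (o - 5)*(o - 4)*(o^2 - 9*o + 20) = (o - 5)*(o - 4)^2*(o - 5)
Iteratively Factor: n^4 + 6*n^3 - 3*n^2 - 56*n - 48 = (n - 3)*(n^3 + 9*n^2 + 24*n + 16) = (n - 3)*(n + 4)*(n^2 + 5*n + 4) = (n - 3)*(n + 4)^2*(n + 1)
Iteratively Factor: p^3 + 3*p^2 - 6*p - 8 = (p - 2)*(p^2 + 5*p + 4) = (p - 2)*(p + 1)*(p + 4)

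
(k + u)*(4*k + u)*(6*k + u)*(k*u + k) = 24*k^4*u + 24*k^4 + 34*k^3*u^2 + 34*k^3*u + 11*k^2*u^3 + 11*k^2*u^2 + k*u^4 + k*u^3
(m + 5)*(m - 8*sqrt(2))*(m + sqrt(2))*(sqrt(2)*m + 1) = sqrt(2)*m^4 - 13*m^3 + 5*sqrt(2)*m^3 - 65*m^2 - 23*sqrt(2)*m^2 - 115*sqrt(2)*m - 16*m - 80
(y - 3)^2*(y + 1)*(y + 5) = y^4 - 22*y^2 + 24*y + 45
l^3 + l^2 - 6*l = l*(l - 2)*(l + 3)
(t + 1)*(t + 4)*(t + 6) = t^3 + 11*t^2 + 34*t + 24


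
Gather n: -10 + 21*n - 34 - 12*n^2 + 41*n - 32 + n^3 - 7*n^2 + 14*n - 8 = n^3 - 19*n^2 + 76*n - 84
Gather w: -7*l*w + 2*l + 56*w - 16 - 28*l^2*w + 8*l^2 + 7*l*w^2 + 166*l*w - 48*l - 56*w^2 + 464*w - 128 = 8*l^2 - 46*l + w^2*(7*l - 56) + w*(-28*l^2 + 159*l + 520) - 144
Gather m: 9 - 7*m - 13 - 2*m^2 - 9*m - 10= -2*m^2 - 16*m - 14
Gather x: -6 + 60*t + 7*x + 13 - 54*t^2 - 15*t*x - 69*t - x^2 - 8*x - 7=-54*t^2 - 9*t - x^2 + x*(-15*t - 1)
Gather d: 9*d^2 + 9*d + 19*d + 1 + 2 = 9*d^2 + 28*d + 3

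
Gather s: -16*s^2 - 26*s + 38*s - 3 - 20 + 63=-16*s^2 + 12*s + 40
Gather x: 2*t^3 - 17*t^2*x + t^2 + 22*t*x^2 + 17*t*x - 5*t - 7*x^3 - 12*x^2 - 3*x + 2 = 2*t^3 + t^2 - 5*t - 7*x^3 + x^2*(22*t - 12) + x*(-17*t^2 + 17*t - 3) + 2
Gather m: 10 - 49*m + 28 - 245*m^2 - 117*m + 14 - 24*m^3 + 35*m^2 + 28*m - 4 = -24*m^3 - 210*m^2 - 138*m + 48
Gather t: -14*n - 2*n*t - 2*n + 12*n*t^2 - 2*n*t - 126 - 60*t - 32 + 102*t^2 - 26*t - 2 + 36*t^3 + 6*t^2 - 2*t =-16*n + 36*t^3 + t^2*(12*n + 108) + t*(-4*n - 88) - 160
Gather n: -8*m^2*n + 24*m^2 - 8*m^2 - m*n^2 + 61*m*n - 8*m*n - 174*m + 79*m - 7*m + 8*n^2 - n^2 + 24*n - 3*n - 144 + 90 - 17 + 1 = 16*m^2 - 102*m + n^2*(7 - m) + n*(-8*m^2 + 53*m + 21) - 70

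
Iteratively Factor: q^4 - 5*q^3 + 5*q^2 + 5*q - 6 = (q + 1)*(q^3 - 6*q^2 + 11*q - 6) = (q - 2)*(q + 1)*(q^2 - 4*q + 3) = (q - 3)*(q - 2)*(q + 1)*(q - 1)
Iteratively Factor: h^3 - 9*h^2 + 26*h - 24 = (h - 2)*(h^2 - 7*h + 12) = (h - 4)*(h - 2)*(h - 3)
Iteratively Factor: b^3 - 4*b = (b + 2)*(b^2 - 2*b) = b*(b + 2)*(b - 2)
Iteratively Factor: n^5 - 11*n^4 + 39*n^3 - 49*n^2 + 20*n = (n)*(n^4 - 11*n^3 + 39*n^2 - 49*n + 20) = n*(n - 1)*(n^3 - 10*n^2 + 29*n - 20) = n*(n - 5)*(n - 1)*(n^2 - 5*n + 4) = n*(n - 5)*(n - 1)^2*(n - 4)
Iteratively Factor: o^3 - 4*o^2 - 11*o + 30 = (o - 5)*(o^2 + o - 6) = (o - 5)*(o - 2)*(o + 3)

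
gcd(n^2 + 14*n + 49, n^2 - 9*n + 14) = 1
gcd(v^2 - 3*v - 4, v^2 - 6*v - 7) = v + 1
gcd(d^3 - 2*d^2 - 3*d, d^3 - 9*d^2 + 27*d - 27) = d - 3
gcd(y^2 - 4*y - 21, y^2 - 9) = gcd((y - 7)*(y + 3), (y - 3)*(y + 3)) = y + 3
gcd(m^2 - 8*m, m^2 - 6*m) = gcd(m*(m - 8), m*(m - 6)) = m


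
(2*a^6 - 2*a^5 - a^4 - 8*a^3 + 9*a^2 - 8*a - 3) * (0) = 0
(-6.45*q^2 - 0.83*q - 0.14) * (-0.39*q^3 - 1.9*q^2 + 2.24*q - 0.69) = 2.5155*q^5 + 12.5787*q^4 - 12.8164*q^3 + 2.8573*q^2 + 0.2591*q + 0.0966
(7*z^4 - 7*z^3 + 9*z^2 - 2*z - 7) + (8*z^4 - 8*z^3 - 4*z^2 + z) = 15*z^4 - 15*z^3 + 5*z^2 - z - 7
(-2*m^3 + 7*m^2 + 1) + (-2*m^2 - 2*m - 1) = -2*m^3 + 5*m^2 - 2*m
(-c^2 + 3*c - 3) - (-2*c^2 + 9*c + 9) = c^2 - 6*c - 12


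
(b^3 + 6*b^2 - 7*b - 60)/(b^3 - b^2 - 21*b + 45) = (b + 4)/(b - 3)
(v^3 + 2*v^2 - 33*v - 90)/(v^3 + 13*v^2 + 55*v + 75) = (v - 6)/(v + 5)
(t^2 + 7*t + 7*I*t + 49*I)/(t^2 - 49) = (t + 7*I)/(t - 7)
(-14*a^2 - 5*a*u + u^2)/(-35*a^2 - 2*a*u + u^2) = (2*a + u)/(5*a + u)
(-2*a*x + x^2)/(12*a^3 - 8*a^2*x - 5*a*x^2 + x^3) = x*(-2*a + x)/(12*a^3 - 8*a^2*x - 5*a*x^2 + x^3)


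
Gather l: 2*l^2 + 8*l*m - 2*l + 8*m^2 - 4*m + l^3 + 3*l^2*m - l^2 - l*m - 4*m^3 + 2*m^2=l^3 + l^2*(3*m + 1) + l*(7*m - 2) - 4*m^3 + 10*m^2 - 4*m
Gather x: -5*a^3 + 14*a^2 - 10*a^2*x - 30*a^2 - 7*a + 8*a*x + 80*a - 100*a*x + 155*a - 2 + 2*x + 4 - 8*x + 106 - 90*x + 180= -5*a^3 - 16*a^2 + 228*a + x*(-10*a^2 - 92*a - 96) + 288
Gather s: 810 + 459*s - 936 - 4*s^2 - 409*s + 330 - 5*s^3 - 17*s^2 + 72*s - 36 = -5*s^3 - 21*s^2 + 122*s + 168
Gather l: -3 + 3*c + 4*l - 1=3*c + 4*l - 4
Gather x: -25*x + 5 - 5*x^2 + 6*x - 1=-5*x^2 - 19*x + 4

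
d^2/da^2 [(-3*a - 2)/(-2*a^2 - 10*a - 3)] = 4*(2*(2*a + 5)^2*(3*a + 2) - (9*a + 17)*(2*a^2 + 10*a + 3))/(2*a^2 + 10*a + 3)^3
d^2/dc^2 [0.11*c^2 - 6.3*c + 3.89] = 0.220000000000000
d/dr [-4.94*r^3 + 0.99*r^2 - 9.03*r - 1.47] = -14.82*r^2 + 1.98*r - 9.03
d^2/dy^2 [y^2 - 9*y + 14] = 2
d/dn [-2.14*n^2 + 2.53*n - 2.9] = 2.53 - 4.28*n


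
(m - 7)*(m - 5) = m^2 - 12*m + 35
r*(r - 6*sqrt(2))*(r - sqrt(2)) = r^3 - 7*sqrt(2)*r^2 + 12*r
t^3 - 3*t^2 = t^2*(t - 3)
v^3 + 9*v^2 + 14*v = v*(v + 2)*(v + 7)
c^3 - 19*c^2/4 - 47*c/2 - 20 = (c - 8)*(c + 5/4)*(c + 2)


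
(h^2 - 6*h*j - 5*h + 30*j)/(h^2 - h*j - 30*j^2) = (h - 5)/(h + 5*j)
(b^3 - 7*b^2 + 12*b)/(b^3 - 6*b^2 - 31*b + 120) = b*(b - 4)/(b^2 - 3*b - 40)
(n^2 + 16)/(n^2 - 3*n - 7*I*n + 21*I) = (n^2 + 16)/(n^2 - 3*n - 7*I*n + 21*I)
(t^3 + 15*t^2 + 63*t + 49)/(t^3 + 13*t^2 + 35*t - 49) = (t + 1)/(t - 1)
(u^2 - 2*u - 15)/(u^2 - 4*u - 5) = (u + 3)/(u + 1)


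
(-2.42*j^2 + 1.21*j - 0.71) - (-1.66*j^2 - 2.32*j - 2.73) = -0.76*j^2 + 3.53*j + 2.02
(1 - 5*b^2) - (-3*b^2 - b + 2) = -2*b^2 + b - 1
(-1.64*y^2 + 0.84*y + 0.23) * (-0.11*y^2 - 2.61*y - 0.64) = 0.1804*y^4 + 4.188*y^3 - 1.1681*y^2 - 1.1379*y - 0.1472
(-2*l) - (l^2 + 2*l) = -l^2 - 4*l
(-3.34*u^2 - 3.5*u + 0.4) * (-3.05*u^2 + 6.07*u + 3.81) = 10.187*u^4 - 9.5988*u^3 - 35.1904*u^2 - 10.907*u + 1.524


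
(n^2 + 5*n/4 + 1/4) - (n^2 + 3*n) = 1/4 - 7*n/4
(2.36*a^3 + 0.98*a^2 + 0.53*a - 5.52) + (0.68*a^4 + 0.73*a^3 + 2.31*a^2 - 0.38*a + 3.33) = 0.68*a^4 + 3.09*a^3 + 3.29*a^2 + 0.15*a - 2.19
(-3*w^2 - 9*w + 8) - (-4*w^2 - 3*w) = w^2 - 6*w + 8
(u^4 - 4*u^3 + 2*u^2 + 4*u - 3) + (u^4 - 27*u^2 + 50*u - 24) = 2*u^4 - 4*u^3 - 25*u^2 + 54*u - 27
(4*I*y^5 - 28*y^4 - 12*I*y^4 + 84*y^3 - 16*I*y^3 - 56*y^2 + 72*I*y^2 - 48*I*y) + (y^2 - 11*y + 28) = 4*I*y^5 - 28*y^4 - 12*I*y^4 + 84*y^3 - 16*I*y^3 - 55*y^2 + 72*I*y^2 - 11*y - 48*I*y + 28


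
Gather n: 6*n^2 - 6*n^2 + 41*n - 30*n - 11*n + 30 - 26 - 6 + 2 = 0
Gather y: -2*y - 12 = -2*y - 12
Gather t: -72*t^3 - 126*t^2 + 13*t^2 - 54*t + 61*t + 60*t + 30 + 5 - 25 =-72*t^3 - 113*t^2 + 67*t + 10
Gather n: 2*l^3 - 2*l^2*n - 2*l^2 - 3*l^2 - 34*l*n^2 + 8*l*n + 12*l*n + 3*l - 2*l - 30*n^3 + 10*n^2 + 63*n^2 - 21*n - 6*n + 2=2*l^3 - 5*l^2 + l - 30*n^3 + n^2*(73 - 34*l) + n*(-2*l^2 + 20*l - 27) + 2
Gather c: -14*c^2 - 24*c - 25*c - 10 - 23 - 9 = -14*c^2 - 49*c - 42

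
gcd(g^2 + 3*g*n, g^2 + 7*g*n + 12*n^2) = g + 3*n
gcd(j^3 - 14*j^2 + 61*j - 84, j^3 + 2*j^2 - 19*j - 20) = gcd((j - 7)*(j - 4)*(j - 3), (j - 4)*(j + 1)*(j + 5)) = j - 4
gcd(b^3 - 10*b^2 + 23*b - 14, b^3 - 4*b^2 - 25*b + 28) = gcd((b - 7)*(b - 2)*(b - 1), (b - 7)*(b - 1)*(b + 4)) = b^2 - 8*b + 7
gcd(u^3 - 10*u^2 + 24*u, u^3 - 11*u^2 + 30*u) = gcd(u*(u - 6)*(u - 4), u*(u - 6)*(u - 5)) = u^2 - 6*u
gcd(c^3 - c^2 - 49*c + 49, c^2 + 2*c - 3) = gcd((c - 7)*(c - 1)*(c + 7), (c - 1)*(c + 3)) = c - 1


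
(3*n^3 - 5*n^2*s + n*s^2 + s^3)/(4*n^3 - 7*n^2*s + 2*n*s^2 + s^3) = (3*n + s)/(4*n + s)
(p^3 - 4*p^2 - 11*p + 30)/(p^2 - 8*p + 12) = (p^2 - 2*p - 15)/(p - 6)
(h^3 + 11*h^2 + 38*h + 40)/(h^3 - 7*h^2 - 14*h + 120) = (h^2 + 7*h + 10)/(h^2 - 11*h + 30)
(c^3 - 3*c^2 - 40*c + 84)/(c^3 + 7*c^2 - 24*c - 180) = (c^2 - 9*c + 14)/(c^2 + c - 30)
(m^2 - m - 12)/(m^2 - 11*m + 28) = (m + 3)/(m - 7)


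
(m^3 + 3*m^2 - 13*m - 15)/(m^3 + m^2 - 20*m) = (m^2 - 2*m - 3)/(m*(m - 4))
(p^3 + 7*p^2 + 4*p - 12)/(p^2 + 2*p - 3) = (p^2 + 8*p + 12)/(p + 3)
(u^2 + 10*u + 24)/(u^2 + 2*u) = (u^2 + 10*u + 24)/(u*(u + 2))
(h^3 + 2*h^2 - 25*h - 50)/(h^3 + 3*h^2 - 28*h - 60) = (h + 5)/(h + 6)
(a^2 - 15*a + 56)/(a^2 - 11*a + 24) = (a - 7)/(a - 3)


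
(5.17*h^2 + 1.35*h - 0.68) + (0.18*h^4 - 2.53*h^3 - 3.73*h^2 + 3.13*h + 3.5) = 0.18*h^4 - 2.53*h^3 + 1.44*h^2 + 4.48*h + 2.82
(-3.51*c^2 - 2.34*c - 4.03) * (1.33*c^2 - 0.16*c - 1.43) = -4.6683*c^4 - 2.5506*c^3 + 0.0337999999999985*c^2 + 3.991*c + 5.7629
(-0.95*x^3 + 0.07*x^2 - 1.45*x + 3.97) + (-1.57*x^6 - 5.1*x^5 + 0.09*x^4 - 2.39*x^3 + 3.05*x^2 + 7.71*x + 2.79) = -1.57*x^6 - 5.1*x^5 + 0.09*x^4 - 3.34*x^3 + 3.12*x^2 + 6.26*x + 6.76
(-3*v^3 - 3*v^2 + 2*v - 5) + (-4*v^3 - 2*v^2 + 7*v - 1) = -7*v^3 - 5*v^2 + 9*v - 6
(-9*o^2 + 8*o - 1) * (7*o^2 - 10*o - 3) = -63*o^4 + 146*o^3 - 60*o^2 - 14*o + 3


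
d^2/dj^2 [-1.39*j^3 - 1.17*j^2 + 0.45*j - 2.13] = -8.34*j - 2.34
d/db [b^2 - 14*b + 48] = 2*b - 14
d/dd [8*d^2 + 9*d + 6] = 16*d + 9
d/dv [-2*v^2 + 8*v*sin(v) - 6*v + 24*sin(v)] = 8*v*cos(v) - 4*v + 8*sin(v) + 24*cos(v) - 6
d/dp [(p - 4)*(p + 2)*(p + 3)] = 3*p^2 + 2*p - 14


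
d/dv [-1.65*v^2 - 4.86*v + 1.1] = -3.3*v - 4.86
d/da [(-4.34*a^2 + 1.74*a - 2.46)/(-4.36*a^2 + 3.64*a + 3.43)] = (-8.2112*a^2 - 51.2236*a + 14.9226)/(19.0096*a^4 - 31.7408*a^3 - 16.66*a^2 + 24.9704*a + 11.7649)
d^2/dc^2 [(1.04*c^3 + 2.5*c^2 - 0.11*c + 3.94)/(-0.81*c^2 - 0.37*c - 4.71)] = (9.29349800000001*c^3 + 30.841848*c^2 - 148.031658*c - 82.319678)/(0.531441*c^6 + 0.728271*c^5 + 9.60336*c^4 + 8.520175*c^3 + 55.84176*c^2 + 24.624351*c + 104.487111)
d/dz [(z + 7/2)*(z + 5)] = 2*z + 17/2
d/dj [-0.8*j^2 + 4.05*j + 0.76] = 4.05 - 1.6*j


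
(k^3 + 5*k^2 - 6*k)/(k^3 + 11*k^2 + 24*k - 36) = k/(k + 6)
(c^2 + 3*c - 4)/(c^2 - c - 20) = (c - 1)/(c - 5)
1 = 1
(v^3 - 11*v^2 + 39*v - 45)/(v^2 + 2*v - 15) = (v^2 - 8*v + 15)/(v + 5)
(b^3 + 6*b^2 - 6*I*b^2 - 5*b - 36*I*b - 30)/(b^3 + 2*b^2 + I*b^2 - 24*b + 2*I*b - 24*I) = (b^2 - 6*I*b - 5)/(b^2 + b*(-4 + I) - 4*I)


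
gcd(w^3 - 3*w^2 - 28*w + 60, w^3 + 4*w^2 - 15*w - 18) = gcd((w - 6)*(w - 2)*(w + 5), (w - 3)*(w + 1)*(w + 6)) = 1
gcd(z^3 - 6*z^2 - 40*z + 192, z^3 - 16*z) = z - 4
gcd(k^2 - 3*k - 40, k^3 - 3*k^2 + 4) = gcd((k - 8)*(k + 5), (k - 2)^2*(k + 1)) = 1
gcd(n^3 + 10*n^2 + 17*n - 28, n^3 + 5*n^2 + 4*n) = n + 4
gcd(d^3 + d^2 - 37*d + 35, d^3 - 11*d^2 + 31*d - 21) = d - 1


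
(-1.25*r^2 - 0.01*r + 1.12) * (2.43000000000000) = -3.0375*r^2 - 0.0243*r + 2.7216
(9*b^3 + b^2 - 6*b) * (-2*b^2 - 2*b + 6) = -18*b^5 - 20*b^4 + 64*b^3 + 18*b^2 - 36*b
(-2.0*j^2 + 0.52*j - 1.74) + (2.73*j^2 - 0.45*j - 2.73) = 0.73*j^2 + 0.07*j - 4.47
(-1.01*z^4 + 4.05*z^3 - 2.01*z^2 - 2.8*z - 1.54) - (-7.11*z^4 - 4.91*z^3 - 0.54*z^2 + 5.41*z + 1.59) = 6.1*z^4 + 8.96*z^3 - 1.47*z^2 - 8.21*z - 3.13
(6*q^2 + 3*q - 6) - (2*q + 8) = 6*q^2 + q - 14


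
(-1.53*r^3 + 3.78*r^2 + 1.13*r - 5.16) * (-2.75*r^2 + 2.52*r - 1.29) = 4.2075*r^5 - 14.2506*r^4 + 8.3918*r^3 + 12.1614*r^2 - 14.4609*r + 6.6564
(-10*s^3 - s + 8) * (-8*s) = 80*s^4 + 8*s^2 - 64*s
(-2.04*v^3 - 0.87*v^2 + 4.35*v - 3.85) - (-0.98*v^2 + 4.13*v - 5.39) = -2.04*v^3 + 0.11*v^2 + 0.22*v + 1.54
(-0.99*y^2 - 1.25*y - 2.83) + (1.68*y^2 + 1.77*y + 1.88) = 0.69*y^2 + 0.52*y - 0.95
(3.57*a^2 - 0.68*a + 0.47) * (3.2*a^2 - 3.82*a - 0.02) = 11.424*a^4 - 15.8134*a^3 + 4.0302*a^2 - 1.7818*a - 0.0094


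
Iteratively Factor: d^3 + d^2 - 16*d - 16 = (d + 4)*(d^2 - 3*d - 4) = (d - 4)*(d + 4)*(d + 1)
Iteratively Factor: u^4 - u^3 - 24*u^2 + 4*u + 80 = (u - 5)*(u^3 + 4*u^2 - 4*u - 16) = (u - 5)*(u + 4)*(u^2 - 4) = (u - 5)*(u + 2)*(u + 4)*(u - 2)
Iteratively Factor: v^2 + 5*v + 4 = (v + 4)*(v + 1)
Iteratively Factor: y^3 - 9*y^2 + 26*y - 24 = (y - 4)*(y^2 - 5*y + 6) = (y - 4)*(y - 3)*(y - 2)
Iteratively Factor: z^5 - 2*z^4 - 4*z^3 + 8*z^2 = (z)*(z^4 - 2*z^3 - 4*z^2 + 8*z) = z*(z - 2)*(z^3 - 4*z) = z*(z - 2)^2*(z^2 + 2*z) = z*(z - 2)^2*(z + 2)*(z)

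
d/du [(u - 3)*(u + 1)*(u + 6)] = 3*u^2 + 8*u - 15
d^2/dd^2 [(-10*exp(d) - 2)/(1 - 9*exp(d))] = (252*exp(d) + 28)*exp(d)/(729*exp(3*d) - 243*exp(2*d) + 27*exp(d) - 1)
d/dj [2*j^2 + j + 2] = 4*j + 1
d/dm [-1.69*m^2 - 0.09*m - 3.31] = -3.38*m - 0.09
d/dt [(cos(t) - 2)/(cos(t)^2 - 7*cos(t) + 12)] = (cos(t)^2 - 4*cos(t) + 2)*sin(t)/(cos(t)^2 - 7*cos(t) + 12)^2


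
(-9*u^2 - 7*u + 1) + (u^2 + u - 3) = -8*u^2 - 6*u - 2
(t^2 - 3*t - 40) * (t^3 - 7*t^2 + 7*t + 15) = t^5 - 10*t^4 - 12*t^3 + 274*t^2 - 325*t - 600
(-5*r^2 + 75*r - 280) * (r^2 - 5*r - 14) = -5*r^4 + 100*r^3 - 585*r^2 + 350*r + 3920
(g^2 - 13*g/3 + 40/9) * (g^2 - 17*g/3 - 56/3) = g^4 - 10*g^3 + 31*g^2/3 + 1504*g/27 - 2240/27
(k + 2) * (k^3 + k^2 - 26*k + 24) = k^4 + 3*k^3 - 24*k^2 - 28*k + 48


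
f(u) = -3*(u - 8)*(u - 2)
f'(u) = 30 - 6*u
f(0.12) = -44.44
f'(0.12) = 29.28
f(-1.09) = -84.26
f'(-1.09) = 36.54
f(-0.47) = -62.76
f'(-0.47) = 32.82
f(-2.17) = -127.23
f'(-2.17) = 43.02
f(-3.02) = -165.96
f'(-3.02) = 48.12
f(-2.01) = -120.42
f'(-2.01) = 42.06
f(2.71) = 11.27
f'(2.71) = 13.74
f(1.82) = -3.34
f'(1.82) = 19.08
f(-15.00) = -1173.00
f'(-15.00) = 120.00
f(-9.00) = -561.00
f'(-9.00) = 84.00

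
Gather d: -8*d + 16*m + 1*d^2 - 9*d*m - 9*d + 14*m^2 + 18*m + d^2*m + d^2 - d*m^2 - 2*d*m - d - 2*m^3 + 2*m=d^2*(m + 2) + d*(-m^2 - 11*m - 18) - 2*m^3 + 14*m^2 + 36*m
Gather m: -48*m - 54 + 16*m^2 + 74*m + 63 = 16*m^2 + 26*m + 9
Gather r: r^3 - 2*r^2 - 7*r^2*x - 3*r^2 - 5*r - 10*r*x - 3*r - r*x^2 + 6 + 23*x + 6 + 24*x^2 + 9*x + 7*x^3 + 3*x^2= r^3 + r^2*(-7*x - 5) + r*(-x^2 - 10*x - 8) + 7*x^3 + 27*x^2 + 32*x + 12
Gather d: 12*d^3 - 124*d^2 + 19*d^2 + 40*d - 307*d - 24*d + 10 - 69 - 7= 12*d^3 - 105*d^2 - 291*d - 66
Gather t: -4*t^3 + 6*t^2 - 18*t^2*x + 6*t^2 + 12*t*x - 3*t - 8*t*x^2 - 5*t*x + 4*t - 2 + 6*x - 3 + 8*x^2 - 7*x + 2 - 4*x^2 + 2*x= -4*t^3 + t^2*(12 - 18*x) + t*(-8*x^2 + 7*x + 1) + 4*x^2 + x - 3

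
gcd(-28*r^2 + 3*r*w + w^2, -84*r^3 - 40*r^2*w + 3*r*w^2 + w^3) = 7*r + w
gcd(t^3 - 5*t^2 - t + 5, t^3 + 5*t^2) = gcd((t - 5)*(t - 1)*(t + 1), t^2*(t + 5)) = 1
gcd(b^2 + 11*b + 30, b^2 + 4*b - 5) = b + 5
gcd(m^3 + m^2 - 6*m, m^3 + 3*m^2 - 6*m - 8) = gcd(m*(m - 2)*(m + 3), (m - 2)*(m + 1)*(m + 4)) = m - 2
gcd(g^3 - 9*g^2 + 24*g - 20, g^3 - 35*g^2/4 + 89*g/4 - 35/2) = g^2 - 7*g + 10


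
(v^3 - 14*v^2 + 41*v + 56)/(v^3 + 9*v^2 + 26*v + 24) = (v^3 - 14*v^2 + 41*v + 56)/(v^3 + 9*v^2 + 26*v + 24)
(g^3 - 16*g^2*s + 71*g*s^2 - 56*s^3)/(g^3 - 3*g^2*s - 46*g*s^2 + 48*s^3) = (g - 7*s)/(g + 6*s)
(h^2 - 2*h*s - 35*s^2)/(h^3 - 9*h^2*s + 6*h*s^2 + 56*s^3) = (-h - 5*s)/(-h^2 + 2*h*s + 8*s^2)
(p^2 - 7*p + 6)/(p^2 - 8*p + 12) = (p - 1)/(p - 2)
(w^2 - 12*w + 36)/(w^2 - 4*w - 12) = (w - 6)/(w + 2)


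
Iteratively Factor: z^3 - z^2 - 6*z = (z)*(z^2 - z - 6) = z*(z - 3)*(z + 2)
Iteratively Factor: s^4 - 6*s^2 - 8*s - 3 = (s + 1)*(s^3 - s^2 - 5*s - 3) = (s + 1)^2*(s^2 - 2*s - 3) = (s - 3)*(s + 1)^2*(s + 1)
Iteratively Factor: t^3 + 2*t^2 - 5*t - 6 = (t + 1)*(t^2 + t - 6) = (t + 1)*(t + 3)*(t - 2)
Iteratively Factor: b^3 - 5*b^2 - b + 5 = (b + 1)*(b^2 - 6*b + 5) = (b - 1)*(b + 1)*(b - 5)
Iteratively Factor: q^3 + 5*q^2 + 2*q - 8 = (q - 1)*(q^2 + 6*q + 8) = (q - 1)*(q + 4)*(q + 2)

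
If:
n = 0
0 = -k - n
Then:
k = 0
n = 0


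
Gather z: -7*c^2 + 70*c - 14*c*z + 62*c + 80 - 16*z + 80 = -7*c^2 + 132*c + z*(-14*c - 16) + 160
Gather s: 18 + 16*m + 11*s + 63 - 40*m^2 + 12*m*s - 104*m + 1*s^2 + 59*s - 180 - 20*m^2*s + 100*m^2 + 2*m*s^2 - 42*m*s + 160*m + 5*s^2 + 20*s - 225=60*m^2 + 72*m + s^2*(2*m + 6) + s*(-20*m^2 - 30*m + 90) - 324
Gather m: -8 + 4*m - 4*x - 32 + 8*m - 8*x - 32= 12*m - 12*x - 72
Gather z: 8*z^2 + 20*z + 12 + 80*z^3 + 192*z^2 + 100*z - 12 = 80*z^3 + 200*z^2 + 120*z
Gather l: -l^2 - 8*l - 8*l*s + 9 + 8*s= -l^2 + l*(-8*s - 8) + 8*s + 9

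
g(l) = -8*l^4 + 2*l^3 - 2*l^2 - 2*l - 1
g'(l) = -32*l^3 + 6*l^2 - 4*l - 2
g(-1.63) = -68.19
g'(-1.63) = 159.05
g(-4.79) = -4468.57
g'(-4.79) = 3671.70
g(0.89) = -7.97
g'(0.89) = -23.37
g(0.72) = -4.88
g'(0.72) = -13.71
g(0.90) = -8.21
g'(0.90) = -24.07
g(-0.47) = -1.10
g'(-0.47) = 4.53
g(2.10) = -151.08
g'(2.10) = -280.29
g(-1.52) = -52.31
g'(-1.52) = 130.32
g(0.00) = -1.00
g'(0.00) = -2.00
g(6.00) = -10021.00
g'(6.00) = -6722.00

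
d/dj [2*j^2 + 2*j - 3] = 4*j + 2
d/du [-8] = 0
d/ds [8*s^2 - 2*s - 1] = 16*s - 2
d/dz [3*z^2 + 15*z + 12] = 6*z + 15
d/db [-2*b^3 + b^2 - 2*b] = -6*b^2 + 2*b - 2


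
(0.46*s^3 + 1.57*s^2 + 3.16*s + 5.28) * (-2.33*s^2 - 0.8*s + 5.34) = -1.0718*s^5 - 4.0261*s^4 - 6.1624*s^3 - 6.4466*s^2 + 12.6504*s + 28.1952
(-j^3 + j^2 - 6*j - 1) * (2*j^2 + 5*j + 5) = -2*j^5 - 3*j^4 - 12*j^3 - 27*j^2 - 35*j - 5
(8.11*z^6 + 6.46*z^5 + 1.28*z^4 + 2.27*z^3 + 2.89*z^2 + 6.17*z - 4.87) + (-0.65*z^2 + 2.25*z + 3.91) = 8.11*z^6 + 6.46*z^5 + 1.28*z^4 + 2.27*z^3 + 2.24*z^2 + 8.42*z - 0.96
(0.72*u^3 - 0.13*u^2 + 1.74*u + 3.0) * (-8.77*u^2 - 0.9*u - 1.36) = -6.3144*u^5 + 0.4921*u^4 - 16.122*u^3 - 27.6992*u^2 - 5.0664*u - 4.08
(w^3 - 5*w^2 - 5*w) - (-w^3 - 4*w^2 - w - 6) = 2*w^3 - w^2 - 4*w + 6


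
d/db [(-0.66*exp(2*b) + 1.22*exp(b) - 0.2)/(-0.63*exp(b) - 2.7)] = (0.4158*exp(2*b) + 3.564*exp(b) - 3.42)*exp(b)/(0.3969*exp(2*b) + 3.402*exp(b) + 7.29)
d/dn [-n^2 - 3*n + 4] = -2*n - 3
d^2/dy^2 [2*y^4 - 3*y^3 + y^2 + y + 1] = 24*y^2 - 18*y + 2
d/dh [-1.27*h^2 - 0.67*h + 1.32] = -2.54*h - 0.67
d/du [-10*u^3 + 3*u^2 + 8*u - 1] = -30*u^2 + 6*u + 8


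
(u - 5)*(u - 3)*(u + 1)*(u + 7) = u^4 - 42*u^2 + 64*u + 105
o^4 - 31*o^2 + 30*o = o*(o - 5)*(o - 1)*(o + 6)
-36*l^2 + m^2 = (-6*l + m)*(6*l + m)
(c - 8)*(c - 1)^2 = c^3 - 10*c^2 + 17*c - 8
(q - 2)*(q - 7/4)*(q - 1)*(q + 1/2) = q^4 - 17*q^3/4 + 39*q^2/8 + q/8 - 7/4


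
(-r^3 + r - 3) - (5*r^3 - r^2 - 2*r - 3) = -6*r^3 + r^2 + 3*r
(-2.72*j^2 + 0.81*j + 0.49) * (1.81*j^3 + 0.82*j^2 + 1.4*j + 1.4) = -4.9232*j^5 - 0.7643*j^4 - 2.2569*j^3 - 2.2722*j^2 + 1.82*j + 0.686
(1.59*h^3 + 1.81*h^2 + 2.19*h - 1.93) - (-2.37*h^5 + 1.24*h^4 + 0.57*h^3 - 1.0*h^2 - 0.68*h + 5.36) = 2.37*h^5 - 1.24*h^4 + 1.02*h^3 + 2.81*h^2 + 2.87*h - 7.29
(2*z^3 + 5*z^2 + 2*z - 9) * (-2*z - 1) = -4*z^4 - 12*z^3 - 9*z^2 + 16*z + 9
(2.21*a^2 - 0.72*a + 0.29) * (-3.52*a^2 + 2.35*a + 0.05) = -7.7792*a^4 + 7.7279*a^3 - 2.6023*a^2 + 0.6455*a + 0.0145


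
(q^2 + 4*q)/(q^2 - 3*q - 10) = q*(q + 4)/(q^2 - 3*q - 10)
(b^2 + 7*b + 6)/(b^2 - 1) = (b + 6)/(b - 1)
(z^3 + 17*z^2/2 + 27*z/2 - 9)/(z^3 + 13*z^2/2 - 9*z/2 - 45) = (2*z - 1)/(2*z - 5)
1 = 1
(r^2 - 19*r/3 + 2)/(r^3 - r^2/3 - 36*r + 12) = 1/(r + 6)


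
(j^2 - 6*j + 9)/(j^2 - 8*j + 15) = (j - 3)/(j - 5)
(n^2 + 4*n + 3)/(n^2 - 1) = (n + 3)/(n - 1)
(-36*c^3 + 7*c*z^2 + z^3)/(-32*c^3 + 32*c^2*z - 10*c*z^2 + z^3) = (18*c^2 + 9*c*z + z^2)/(16*c^2 - 8*c*z + z^2)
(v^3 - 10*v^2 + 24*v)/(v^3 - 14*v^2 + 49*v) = (v^2 - 10*v + 24)/(v^2 - 14*v + 49)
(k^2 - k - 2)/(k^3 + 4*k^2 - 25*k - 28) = (k - 2)/(k^2 + 3*k - 28)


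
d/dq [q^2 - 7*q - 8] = 2*q - 7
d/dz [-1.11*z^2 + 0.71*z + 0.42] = 0.71 - 2.22*z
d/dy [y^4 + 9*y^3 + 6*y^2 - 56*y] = 4*y^3 + 27*y^2 + 12*y - 56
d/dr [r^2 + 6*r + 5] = 2*r + 6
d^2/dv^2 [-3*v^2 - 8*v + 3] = -6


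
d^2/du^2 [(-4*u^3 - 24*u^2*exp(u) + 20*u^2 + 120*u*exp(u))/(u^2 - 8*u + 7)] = 8*(-3*u^6*exp(u) + 63*u^5*exp(u) - 456*u^4*exp(u) + 1260*u^3*exp(u) - 17*u^3 - 693*u^2*exp(u) + 63*u^2 - 2163*u*exp(u) - 147*u + 2856*exp(u) + 245)/(u^6 - 24*u^5 + 213*u^4 - 848*u^3 + 1491*u^2 - 1176*u + 343)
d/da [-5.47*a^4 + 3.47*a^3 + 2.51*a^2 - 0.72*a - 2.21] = -21.88*a^3 + 10.41*a^2 + 5.02*a - 0.72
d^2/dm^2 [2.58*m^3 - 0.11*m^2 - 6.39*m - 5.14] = 15.48*m - 0.22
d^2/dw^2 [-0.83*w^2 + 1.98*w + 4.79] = -1.66000000000000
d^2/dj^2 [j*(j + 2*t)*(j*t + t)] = 2*t*(3*j + 2*t + 1)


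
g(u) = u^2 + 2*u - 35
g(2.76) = -21.86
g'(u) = 2*u + 2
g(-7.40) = 4.96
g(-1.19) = -35.96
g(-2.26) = -34.41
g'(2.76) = 7.52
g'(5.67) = 13.34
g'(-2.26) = -2.52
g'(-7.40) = -12.80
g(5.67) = 8.49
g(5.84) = 10.79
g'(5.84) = 13.68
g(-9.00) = 28.00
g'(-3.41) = -4.82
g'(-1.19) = -0.38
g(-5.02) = -19.84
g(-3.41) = -30.19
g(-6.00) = -11.00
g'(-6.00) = -10.00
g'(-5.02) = -8.04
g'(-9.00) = -16.00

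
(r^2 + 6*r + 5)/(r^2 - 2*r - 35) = (r + 1)/(r - 7)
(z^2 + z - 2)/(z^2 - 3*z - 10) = (z - 1)/(z - 5)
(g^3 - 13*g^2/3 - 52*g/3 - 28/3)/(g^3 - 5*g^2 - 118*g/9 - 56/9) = 3*(g + 2)/(3*g + 4)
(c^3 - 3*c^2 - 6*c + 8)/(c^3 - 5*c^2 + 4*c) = (c + 2)/c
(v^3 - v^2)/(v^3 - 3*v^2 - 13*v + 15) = v^2/(v^2 - 2*v - 15)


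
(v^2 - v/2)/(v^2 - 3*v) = (v - 1/2)/(v - 3)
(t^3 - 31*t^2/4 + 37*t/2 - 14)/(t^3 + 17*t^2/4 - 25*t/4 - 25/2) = (4*t^2 - 23*t + 28)/(4*t^2 + 25*t + 25)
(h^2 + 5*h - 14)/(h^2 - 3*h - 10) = (-h^2 - 5*h + 14)/(-h^2 + 3*h + 10)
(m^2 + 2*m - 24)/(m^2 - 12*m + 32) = (m + 6)/(m - 8)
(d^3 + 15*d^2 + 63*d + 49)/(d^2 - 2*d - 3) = (d^2 + 14*d + 49)/(d - 3)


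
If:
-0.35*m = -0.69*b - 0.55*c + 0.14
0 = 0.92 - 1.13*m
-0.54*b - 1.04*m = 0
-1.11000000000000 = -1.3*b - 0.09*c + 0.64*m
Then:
No Solution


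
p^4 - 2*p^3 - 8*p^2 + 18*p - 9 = (p - 3)*(p - 1)^2*(p + 3)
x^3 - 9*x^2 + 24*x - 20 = (x - 5)*(x - 2)^2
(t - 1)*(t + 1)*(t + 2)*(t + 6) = t^4 + 8*t^3 + 11*t^2 - 8*t - 12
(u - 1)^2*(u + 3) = u^3 + u^2 - 5*u + 3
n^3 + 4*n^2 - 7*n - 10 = (n - 2)*(n + 1)*(n + 5)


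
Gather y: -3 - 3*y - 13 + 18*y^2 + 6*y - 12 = 18*y^2 + 3*y - 28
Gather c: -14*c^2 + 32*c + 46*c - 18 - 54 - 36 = -14*c^2 + 78*c - 108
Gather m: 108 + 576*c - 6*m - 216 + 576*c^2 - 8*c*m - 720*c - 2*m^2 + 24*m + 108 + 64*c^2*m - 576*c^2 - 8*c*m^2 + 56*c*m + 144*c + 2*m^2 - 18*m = -8*c*m^2 + m*(64*c^2 + 48*c)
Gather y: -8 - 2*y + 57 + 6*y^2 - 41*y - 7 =6*y^2 - 43*y + 42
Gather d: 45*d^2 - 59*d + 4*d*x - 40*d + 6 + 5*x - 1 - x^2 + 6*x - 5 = 45*d^2 + d*(4*x - 99) - x^2 + 11*x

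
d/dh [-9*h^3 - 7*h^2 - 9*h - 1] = -27*h^2 - 14*h - 9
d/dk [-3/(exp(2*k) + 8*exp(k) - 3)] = 6*(exp(k) + 4)*exp(k)/(exp(2*k) + 8*exp(k) - 3)^2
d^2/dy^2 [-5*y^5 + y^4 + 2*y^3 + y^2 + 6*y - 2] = -100*y^3 + 12*y^2 + 12*y + 2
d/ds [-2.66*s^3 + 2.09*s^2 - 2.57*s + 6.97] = -7.98*s^2 + 4.18*s - 2.57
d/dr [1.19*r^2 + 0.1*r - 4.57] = 2.38*r + 0.1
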